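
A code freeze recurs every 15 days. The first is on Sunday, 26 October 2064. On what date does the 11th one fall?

25 March 2065

The 11th occurrence is 10 intervals after the first: 10 × 15 = 150 days after 26 October 2064.
October has 31 days — 5 days to the end of October leaves 145.
November has 30 days (115 left).
December has 31 days (84 left).
January has 31 days (53 left).
February has 28 days (25 left).
25 days into March → 25 March 2065.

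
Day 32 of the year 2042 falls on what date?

2042-02-01

January has 31 days (32 − 31 = 1 remain).
1 into February → February 1.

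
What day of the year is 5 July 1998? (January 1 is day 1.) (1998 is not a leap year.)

Days in months before July: 31 + 28 + 31 + 30 + 31 + 30 = 181.
Plus 5 days into July → day 186.

186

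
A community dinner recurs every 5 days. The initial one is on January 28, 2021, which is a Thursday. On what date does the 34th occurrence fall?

The 34th occurrence is 33 intervals after the first: 33 × 5 = 165 days after January 28, 2021.
January has 31 days — 3 days to the end of January leaves 162.
February has 28 days (134 left).
March has 31 days (103 left).
April has 30 days (73 left).
May has 31 days (42 left).
June has 30 days (12 left).
12 days into July → July 12, 2021.

July 12, 2021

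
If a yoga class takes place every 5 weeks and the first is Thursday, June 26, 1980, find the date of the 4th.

October 9, 1980

The 4th occurrence is 3 intervals after the first: 3 × 35 = 105 days after June 26, 1980.
June has 30 days — 4 days to the end of June leaves 101.
July has 31 days (70 left).
August has 31 days (39 left).
September has 30 days (9 left).
9 days into October → October 9, 1980.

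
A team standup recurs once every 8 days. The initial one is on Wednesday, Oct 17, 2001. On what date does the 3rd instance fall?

The 3rd occurrence is 2 intervals after the first: 2 × 8 = 16 days after Oct 17, 2001.
Oct has 31 days — 14 days to the end of Oct leaves 2.
2 days into Nov → Nov 2, 2001.

Nov 2, 2001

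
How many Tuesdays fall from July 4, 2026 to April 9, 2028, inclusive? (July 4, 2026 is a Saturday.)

July 4, 2026 is a Saturday; the first Tuesday on or after it is July 7, 2026 (3 days later).
From July 7, 2026 to April 9, 2028: 177 + 365 + 100 = 642 days (rest of 2026, 2027, to April 9, 2028 in 2028).
642 ÷ 7 = 91 full weeks with remainder 5, so 91 more Tuesdays after the first → 92.

92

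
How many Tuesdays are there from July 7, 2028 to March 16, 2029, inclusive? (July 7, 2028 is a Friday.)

July 7, 2028 is a Friday; the first Tuesday on or after it is July 11, 2028 (4 days later).
From July 11, 2028 to March 16, 2029: 20 + 31 + 30 + 31 + 30 + 31 + 31 + 28 + 16 = 248 days (rest of July, August, September, October, November, December, January, February, March).
248 ÷ 7 = 35 full weeks with remainder 3, so 35 more Tuesdays after the first → 36.

36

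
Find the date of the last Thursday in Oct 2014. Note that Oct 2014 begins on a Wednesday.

Oct 2014 begins on a Wednesday, so the first Thursday is Oct 2 (1 day later).
Oct 2014 has 31 days. Adding weeks: 2, 9, 16, 23, 30 — the last one ≤ 31 is the 30th.

Oct 30, 2014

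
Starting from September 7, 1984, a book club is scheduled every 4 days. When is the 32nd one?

The 32nd occurrence is 31 intervals after the first: 31 × 4 = 124 days after September 7, 1984.
September has 30 days — 23 days to the end of September leaves 101.
October has 31 days (70 left).
November has 30 days (40 left).
December has 31 days (9 left).
9 days into January → January 9, 1985.

January 9, 1985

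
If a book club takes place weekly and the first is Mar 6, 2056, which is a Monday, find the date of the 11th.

The 11th occurrence is 10 intervals after the first: 10 × 7 = 70 days after Mar 6, 2056.
Mar has 31 days — 25 days to the end of Mar leaves 45.
Apr has 30 days (15 left).
15 days into May → May 15, 2056.

May 15, 2056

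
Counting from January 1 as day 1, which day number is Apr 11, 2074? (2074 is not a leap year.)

Days in months before Apr: 31 + 28 + 31 = 90.
Plus 11 days into Apr → day 101.

101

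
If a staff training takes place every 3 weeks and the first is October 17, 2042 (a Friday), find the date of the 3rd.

The 3rd occurrence is 2 intervals after the first: 2 × 21 = 42 days after October 17, 2042.
October has 31 days — 14 days to the end of October leaves 28.
28 days into November → November 28, 2042.

November 28, 2042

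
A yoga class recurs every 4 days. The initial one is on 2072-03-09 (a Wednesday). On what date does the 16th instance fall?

2072-05-08

The 16th occurrence is 15 intervals after the first: 15 × 4 = 60 days after 2072-03-09.
March has 31 days — 22 days to the end of March leaves 38.
April has 30 days (8 left).
8 days into May → 2072-05-08.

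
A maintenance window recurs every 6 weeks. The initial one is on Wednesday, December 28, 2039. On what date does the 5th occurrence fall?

June 13, 2040

The 5th occurrence is 4 intervals after the first: 4 × 42 = 168 days after December 28, 2039.
December has 31 days — 3 days to the end of December leaves 165.
January has 31 days (134 left).
February has 29 days (105 left).
March has 31 days (74 left).
April has 30 days (44 left).
May has 31 days (13 left).
13 days into June → June 13, 2040.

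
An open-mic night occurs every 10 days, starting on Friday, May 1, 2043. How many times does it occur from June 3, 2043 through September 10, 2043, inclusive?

Occurrences land 10·i days after May 1, 2043 for i = 0, 1, 2, …
June 3, 2043 is 33 days after the start; 33 ÷ 10 = 3 remainder 3; since the remainder is 3, round up to i = 4. First occurrence in the window: #5 on June 10, 2043 (4×10 = 40 days in).
September 10, 2043 is 132 days after the start; 132 ÷ 10 = 13 remainder 2. Last occurrence in the window: #14 on September 8, 2043.
Occurrences #5 through #14: 10 in total.

10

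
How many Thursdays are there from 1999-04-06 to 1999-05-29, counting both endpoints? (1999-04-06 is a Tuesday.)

8

1999-04-06 is a Tuesday; the first Thursday on or after it is 1999-04-08 (2 days later).
From 1999-04-08 to 1999-05-29: 22 + 29 = 51 days (rest of April, May).
51 ÷ 7 = 7 full weeks with remainder 2, so 7 more Thursdays after the first → 8.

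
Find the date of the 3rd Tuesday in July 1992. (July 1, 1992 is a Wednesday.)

July 21, 1992

July 1992 begins on a Wednesday, so the first Tuesday is July 7 (6 days later).
The 3rd Tuesday is 2 weeks later: 7 + 14 = 21.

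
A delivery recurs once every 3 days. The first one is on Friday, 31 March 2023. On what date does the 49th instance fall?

The 49th occurrence is 48 intervals after the first: 48 × 3 = 144 days after 31 March 2023.
March has 31 days — 0 days to the end of March leaves 144.
April has 30 days (114 left).
May has 31 days (83 left).
June has 30 days (53 left).
July has 31 days (22 left).
22 days into August → 22 August 2023.

22 August 2023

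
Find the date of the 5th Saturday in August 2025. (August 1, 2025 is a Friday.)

2025-08-30

August 2025 begins on a Friday, so the first Saturday is August 2 (1 day later).
The 5th Saturday is 4 weeks later: 2 + 28 = 30.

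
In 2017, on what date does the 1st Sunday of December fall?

The first Sunday of December 2017 is December 3.

2017-12-03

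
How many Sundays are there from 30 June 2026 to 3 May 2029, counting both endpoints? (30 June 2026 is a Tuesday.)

30 June 2026 is a Tuesday; the first Sunday on or after it is 5 July 2026 (5 days later).
From 5 July 2026 to 3 May 2029: 179 + 365 + 366 + 123 = 1033 days (rest of 2026, 2027, 2028, to 3 May 2029 in 2029).
1033 ÷ 7 = 147 full weeks with remainder 4, so 147 more Sundays after the first → 148.

148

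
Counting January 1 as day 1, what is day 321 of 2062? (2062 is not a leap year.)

2062-11-17

January has 31 days (321 − 31 = 290 remain).
February has 28 days (290 − 28 = 262 remain).
March has 31 days (262 − 31 = 231 remain).
April has 30 days (231 − 30 = 201 remain).
May has 31 days (201 − 31 = 170 remain).
June has 30 days (170 − 30 = 140 remain).
July has 31 days (140 − 31 = 109 remain).
August has 31 days (109 − 31 = 78 remain).
September has 30 days (78 − 30 = 48 remain).
October has 31 days (48 − 31 = 17 remain).
17 into November → November 17.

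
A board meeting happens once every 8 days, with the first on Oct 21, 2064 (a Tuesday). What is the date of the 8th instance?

Dec 16, 2064

The 8th occurrence is 7 intervals after the first: 7 × 8 = 56 days after Oct 21, 2064.
Oct has 31 days — 10 days to the end of Oct leaves 46.
Nov has 30 days (16 left).
16 days into Dec → Dec 16, 2064.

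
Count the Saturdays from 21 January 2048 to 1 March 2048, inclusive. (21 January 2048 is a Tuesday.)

6

21 January 2048 is a Tuesday; the first Saturday on or after it is 25 January 2048 (4 days later).
From 25 January 2048 to 1 March 2048: 6 + 29 + 1 = 36 days (rest of January, February, March).
36 ÷ 7 = 5 full weeks with remainder 1, so 5 more Saturdays after the first → 6.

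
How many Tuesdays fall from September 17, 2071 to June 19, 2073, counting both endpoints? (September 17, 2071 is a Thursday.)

91

September 17, 2071 is a Thursday; the first Tuesday on or after it is September 22, 2071 (5 days later).
From September 22, 2071 to June 19, 2073: 100 + 366 + 170 = 636 days (rest of 2071, 2072, to June 19, 2073 in 2073).
636 ÷ 7 = 90 full weeks with remainder 6, so 90 more Tuesdays after the first → 91.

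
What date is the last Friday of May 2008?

30 May 2008

May 2008 begins on a Thursday, so the first Friday is May 2 (1 day later).
May 2008 has 31 days. Adding weeks: 2, 9, 16, 23, 30 — the last one ≤ 31 is the 30th.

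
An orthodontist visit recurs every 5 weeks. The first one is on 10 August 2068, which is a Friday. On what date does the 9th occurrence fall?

The 9th occurrence is 8 intervals after the first: 8 × 35 = 280 days after 10 August 2068.
August has 31 days — 21 days to the end of August leaves 259.
September has 30 days (229 left).
October has 31 days (198 left).
November has 30 days (168 left).
December has 31 days (137 left).
January has 31 days (106 left).
February has 28 days (78 left).
March has 31 days (47 left).
April has 30 days (17 left).
17 days into May → 17 May 2069.

17 May 2069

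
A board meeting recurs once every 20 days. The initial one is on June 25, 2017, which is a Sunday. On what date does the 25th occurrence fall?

The 25th occurrence is 24 intervals after the first: 24 × 20 = 480 days after June 25, 2017.
June has 30 days — 5 days to the end of June leaves 475.
From end of June to end of 2017 is 184 days (291 left).
January has 31 days (260 left).
February has 28 days (232 left).
March has 31 days (201 left).
April has 30 days (171 left).
May has 31 days (140 left).
June has 30 days (110 left).
July has 31 days (79 left).
August has 31 days (48 left).
September has 30 days (18 left).
18 days into October → October 18, 2018.

October 18, 2018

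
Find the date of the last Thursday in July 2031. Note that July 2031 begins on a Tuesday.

July 2031 begins on a Tuesday, so the first Thursday is July 3 (2 days later).
July 2031 has 31 days. Adding weeks: 3, 10, 17, 24, 31 — the last one ≤ 31 is the 31st.

31 July 2031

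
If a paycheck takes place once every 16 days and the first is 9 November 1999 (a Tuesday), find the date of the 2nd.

25 November 1999

The 2nd occurrence is 1 interval after the first: 1 × 16 = 16 days after 9 November 1999.
16 days later is 25 November 1999.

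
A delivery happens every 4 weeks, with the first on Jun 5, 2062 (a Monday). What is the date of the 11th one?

Mar 12, 2063

The 11th occurrence is 10 intervals after the first: 10 × 28 = 280 days after Jun 5, 2062.
Jun has 30 days — 25 days to the end of Jun leaves 255.
Jul has 31 days (224 left).
Aug has 31 days (193 left).
Sep has 30 days (163 left).
Oct has 31 days (132 left).
Nov has 30 days (102 left).
Dec has 31 days (71 left).
Jan has 31 days (40 left).
Feb has 28 days (12 left).
12 days into Mar → Mar 12, 2063.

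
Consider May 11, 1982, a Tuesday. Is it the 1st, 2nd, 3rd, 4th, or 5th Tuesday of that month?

2nd

Day 11 falls in week ⌈11/7⌉ of the month.
Days 1–7 hold the 1st Tuesday, 8–14 the 2nd, 15–21 the 3rd, 22–28 the 4th, 29–31 the 5th.
11 is in the range for the 2nd.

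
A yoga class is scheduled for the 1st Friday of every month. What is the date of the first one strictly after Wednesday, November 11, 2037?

December 4, 2037

November 2037 starts on a Sunday, so its 1st Friday is November 6, 2037 (5 days in).
That is not after November 11, 2037, so look at December 2037.
December 2037 starts on a Tuesday, so its 1st Friday is December 4, 2037 (3 days in).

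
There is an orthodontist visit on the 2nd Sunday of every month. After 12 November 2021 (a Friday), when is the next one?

November 2021 starts on a Monday; its first Sunday is the 7th, so the 2nd Sunday is the 14th — 14 November 2021.
14 November 2021 is after 12 November 2021, so that is the next one.

14 November 2021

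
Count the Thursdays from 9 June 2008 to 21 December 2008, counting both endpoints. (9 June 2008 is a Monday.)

9 June 2008 is a Monday; the first Thursday on or after it is 12 June 2008 (3 days later).
From 12 June 2008 to 21 December 2008: 18 + 31 + 31 + 30 + 31 + 30 + 21 = 192 days (rest of June, July, August, September, October, November, December).
192 ÷ 7 = 27 full weeks with remainder 3, so 27 more Thursdays after the first → 28.

28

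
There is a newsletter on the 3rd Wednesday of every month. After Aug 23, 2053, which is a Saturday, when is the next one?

Aug 2053 starts on a Friday; its first Wednesday is the 6th, so the 3rd Wednesday is the 20th — Aug 20, 2053.
That is not after Aug 23, 2053, so look at Sep 2053.
Sep 2053 starts on a Monday; its first Wednesday is the 3rd, so the 3rd Wednesday is the 17th — Sep 17, 2053.

Sep 17, 2053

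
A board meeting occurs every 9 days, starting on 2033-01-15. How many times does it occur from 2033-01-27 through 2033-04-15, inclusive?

Occurrences land 9·i days after 2033-01-15 for i = 0, 1, 2, …
2033-01-27 is 12 days after the start; 12 ÷ 9 = 1 remainder 3; since the remainder is 3, round up to i = 2. First occurrence in the window: #3 on 2033-02-02 (2×9 = 18 days in).
2033-04-15 is 90 days after the start; 90 ÷ 9 = 10 remainder 0. Last occurrence in the window: #11 on 2033-04-15.
Occurrences #3 through #11: 9 in total.

9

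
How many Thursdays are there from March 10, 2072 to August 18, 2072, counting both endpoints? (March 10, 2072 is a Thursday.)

24

March 10, 2072 is a Thursday; the first Thursday on or after it is March 10, 2072.
From March 10, 2072 to August 18, 2072: 21 + 30 + 31 + 30 + 31 + 18 = 161 days (rest of March, April, May, June, July, August).
161 ÷ 7 = 23 full weeks with remainder 0, so 23 more Thursdays after the first → 24.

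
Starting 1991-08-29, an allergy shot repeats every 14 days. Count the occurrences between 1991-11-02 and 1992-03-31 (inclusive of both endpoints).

Occurrences land 14·i days after 1991-08-29 for i = 0, 1, 2, …
1991-11-02 is 65 days after the start; 65 ÷ 14 = 4 remainder 9; since the remainder is 9, round up to i = 5. First occurrence in the window: #6 on 1991-11-07 (5×14 = 70 days in).
1992-03-31 is 215 days after the start; 215 ÷ 14 = 15 remainder 5. Last occurrence in the window: #16 on 1992-03-26.
Occurrences #6 through #16: 11 in total.

11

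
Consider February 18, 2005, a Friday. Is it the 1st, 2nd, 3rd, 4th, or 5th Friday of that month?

Day 18 falls in week ⌈18/7⌉ of the month.
Days 1–7 hold the 1st Friday, 8–14 the 2nd, 15–21 the 3rd, 22–28 the 4th, 29–31 the 5th.
18 is in the range for the 3rd.

3rd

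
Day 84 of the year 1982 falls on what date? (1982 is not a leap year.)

January has 31 days (84 − 31 = 53 remain).
February has 28 days (53 − 28 = 25 remain).
25 into March → March 25.

1982-03-25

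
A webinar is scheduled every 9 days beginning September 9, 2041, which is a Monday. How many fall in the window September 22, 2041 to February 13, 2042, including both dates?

Occurrences land 9·i days after September 9, 2041 for i = 0, 1, 2, …
September 22, 2041 is 13 days after the start; 13 ÷ 9 = 1 remainder 4; since the remainder is 4, round up to i = 2. First occurrence in the window: #3 on September 27, 2041 (2×9 = 18 days in).
February 13, 2042 is 157 days after the start; 157 ÷ 9 = 17 remainder 4. Last occurrence in the window: #18 on February 9, 2042.
Occurrences #3 through #18: 16 in total.

16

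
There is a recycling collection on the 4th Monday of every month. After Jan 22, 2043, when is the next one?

Jan 26, 2043

Jan 2043 starts on a Thursday; its first Monday is the 5th, so the 4th Monday is the 26th — Jan 26, 2043.
Jan 26, 2043 is after Jan 22, 2043, so that is the next one.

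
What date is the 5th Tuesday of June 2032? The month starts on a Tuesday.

June 29, 2032

June 2032 begins on a Tuesday, so the first Tuesday is June 1.
The 5th Tuesday is 4 weeks later: 1 + 28 = 29.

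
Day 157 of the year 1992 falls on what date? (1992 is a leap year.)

1992-06-05

January has 31 days (157 − 31 = 126 remain).
February has 29 days (126 − 29 = 97 remain).
March has 31 days (97 − 31 = 66 remain).
April has 30 days (66 − 30 = 36 remain).
May has 31 days (36 − 31 = 5 remain).
5 into June → June 5.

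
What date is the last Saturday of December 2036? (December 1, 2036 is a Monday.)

27 December 2036

December 2036 begins on a Monday, so the first Saturday is December 6 (5 days later).
December 2036 has 31 days. Adding weeks: 6, 13, 20, 27 — the last one ≤ 31 is the 27th.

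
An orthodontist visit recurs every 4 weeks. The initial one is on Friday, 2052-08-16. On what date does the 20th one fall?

The 20th occurrence is 19 intervals after the first: 19 × 28 = 532 days after 2052-08-16.
August has 31 days — 15 days to the end of August leaves 517.
From end of August to end of 2052 is 122 days (395 left).
2053 has 365 days (30 left).
30 days into January → 2054-01-30.

2054-01-30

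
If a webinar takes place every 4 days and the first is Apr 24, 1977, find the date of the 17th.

The 17th occurrence is 16 intervals after the first: 16 × 4 = 64 days after Apr 24, 1977.
Apr has 30 days — 6 days to the end of Apr leaves 58.
May has 31 days (27 left).
27 days into Jun → Jun 27, 1977.

Jun 27, 1977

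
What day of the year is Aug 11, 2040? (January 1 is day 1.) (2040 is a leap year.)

224

Days in months before Aug: 31 + 29 + 31 + 30 + 31 + 30 + 31 = 213.
Plus 11 days into Aug → day 224.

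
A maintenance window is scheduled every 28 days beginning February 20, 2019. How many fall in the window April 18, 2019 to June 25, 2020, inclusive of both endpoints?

15

Occurrences land 28·i days after February 20, 2019 for i = 0, 1, 2, …
April 18, 2019 is 57 days after the start; 57 ÷ 28 = 2 remainder 1; since the remainder is 1, round up to i = 3. First occurrence in the window: #4 on May 15, 2019 (3×28 = 84 days in).
June 25, 2020 is 491 days after the start; 491 ÷ 28 = 17 remainder 15. Last occurrence in the window: #18 on June 10, 2020.
Occurrences #4 through #18: 15 in total.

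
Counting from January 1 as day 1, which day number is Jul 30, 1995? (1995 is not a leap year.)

Days in months before Jul: 31 + 28 + 31 + 30 + 31 + 30 = 181.
Plus 30 days into Jul → day 211.

211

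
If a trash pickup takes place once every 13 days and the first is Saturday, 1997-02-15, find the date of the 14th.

1997-08-03

The 14th occurrence is 13 intervals after the first: 13 × 13 = 169 days after 1997-02-15.
February has 28 days — 13 days to the end of February leaves 156.
March has 31 days (125 left).
April has 30 days (95 left).
May has 31 days (64 left).
June has 30 days (34 left).
July has 31 days (3 left).
3 days into August → 1997-08-03.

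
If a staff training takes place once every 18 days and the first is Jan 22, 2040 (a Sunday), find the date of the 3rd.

The 3rd occurrence is 2 intervals after the first: 2 × 18 = 36 days after Jan 22, 2040.
Jan has 31 days — 9 days to the end of Jan leaves 27.
27 days into Feb → Feb 27, 2040.

Feb 27, 2040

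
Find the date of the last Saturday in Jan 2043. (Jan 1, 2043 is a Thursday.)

Jan 2043 begins on a Thursday, so the first Saturday is Jan 3 (2 days later).
Jan 2043 has 31 days. Adding weeks: 3, 10, 17, 24, 31 — the last one ≤ 31 is the 31st.

Jan 31, 2043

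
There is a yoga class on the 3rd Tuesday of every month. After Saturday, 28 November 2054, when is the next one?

November 2054 starts on a Sunday; its first Tuesday is the 3rd, so the 3rd Tuesday is the 17th — 17 November 2054.
That is not after 28 November 2054, so look at December 2054.
December 2054 starts on a Tuesday; its first Tuesday is the 1st, so the 3rd Tuesday is the 15th — 15 December 2054.

15 December 2054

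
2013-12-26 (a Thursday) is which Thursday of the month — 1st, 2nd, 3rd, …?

Day 26 falls in week ⌈26/7⌉ of the month.
Days 1–7 hold the 1st Thursday, 8–14 the 2nd, 15–21 the 3rd, 22–28 the 4th, 29–31 the 5th.
26 is in the range for the 4th.

4th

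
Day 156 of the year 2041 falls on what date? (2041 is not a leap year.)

January has 31 days (156 − 31 = 125 remain).
February has 28 days (125 − 28 = 97 remain).
March has 31 days (97 − 31 = 66 remain).
April has 30 days (66 − 30 = 36 remain).
May has 31 days (36 − 31 = 5 remain).
5 into June → June 5.

5 June 2041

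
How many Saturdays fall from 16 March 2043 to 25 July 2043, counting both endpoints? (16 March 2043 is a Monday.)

19

16 March 2043 is a Monday; the first Saturday on or after it is 21 March 2043 (5 days later).
From 21 March 2043 to 25 July 2043: 10 + 30 + 31 + 30 + 25 = 126 days (rest of March, April, May, June, July).
126 ÷ 7 = 18 full weeks with remainder 0, so 18 more Saturdays after the first → 19.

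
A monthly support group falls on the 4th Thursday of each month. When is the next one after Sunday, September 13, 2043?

September 24, 2043

September 2043 starts on a Tuesday; its first Thursday is the 3rd, so the 4th Thursday is the 24th — September 24, 2043.
September 24, 2043 is after September 13, 2043, so that is the next one.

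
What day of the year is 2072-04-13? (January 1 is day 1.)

104

Days in months before April: 31 + 29 + 31 = 91.
Plus 13 days into April → day 104.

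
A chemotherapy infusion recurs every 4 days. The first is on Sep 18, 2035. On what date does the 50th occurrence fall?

The 50th occurrence is 49 intervals after the first: 49 × 4 = 196 days after Sep 18, 2035.
Sep has 30 days — 12 days to the end of Sep leaves 184.
Oct has 31 days (153 left).
Nov has 30 days (123 left).
Dec has 31 days (92 left).
Jan has 31 days (61 left).
Feb has 29 days (32 left).
Mar has 31 days (1 left).
1 day into Apr → Apr 1, 2036.

Apr 1, 2036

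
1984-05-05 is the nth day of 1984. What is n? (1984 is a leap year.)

126

Days in months before May: 31 + 29 + 31 + 30 = 121.
Plus 5 days into May → day 126.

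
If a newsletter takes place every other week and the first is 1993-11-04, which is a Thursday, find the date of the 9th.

The 9th occurrence is 8 intervals after the first: 8 × 14 = 112 days after 1993-11-04.
November has 30 days — 26 days to the end of November leaves 86.
December has 31 days (55 left).
January has 31 days (24 left).
24 days into February → 1994-02-24.

1994-02-24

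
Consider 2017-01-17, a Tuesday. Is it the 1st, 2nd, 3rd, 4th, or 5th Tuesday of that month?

Day 17 falls in week ⌈17/7⌉ of the month.
Days 1–7 hold the 1st Tuesday, 8–14 the 2nd, 15–21 the 3rd, 22–28 the 4th, 29–31 the 5th.
17 is in the range for the 3rd.

3rd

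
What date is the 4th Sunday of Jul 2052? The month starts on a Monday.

Jul 2052 begins on a Monday, so the first Sunday is Jul 7 (6 days later).
The 4th Sunday is 3 weeks later: 7 + 21 = 28.

Jul 28, 2052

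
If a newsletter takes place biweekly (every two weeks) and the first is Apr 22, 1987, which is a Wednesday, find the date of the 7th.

The 7th occurrence is 6 intervals after the first: 6 × 14 = 84 days after Apr 22, 1987.
Apr has 30 days — 8 days to the end of Apr leaves 76.
May has 31 days (45 left).
Jun has 30 days (15 left).
15 days into Jul → Jul 15, 1987.

Jul 15, 1987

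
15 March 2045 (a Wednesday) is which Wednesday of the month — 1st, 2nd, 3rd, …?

Day 15 falls in week ⌈15/7⌉ of the month.
Days 1–7 hold the 1st Wednesday, 8–14 the 2nd, 15–21 the 3rd, 22–28 the 4th, 29–31 the 5th.
15 is in the range for the 3rd.

3rd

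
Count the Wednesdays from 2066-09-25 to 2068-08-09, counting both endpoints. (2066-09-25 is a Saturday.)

2066-09-25 is a Saturday; the first Wednesday on or after it is 2066-09-29 (4 days later).
From 2066-09-29 to 2068-08-09: 93 + 365 + 222 = 680 days (rest of 2066, 2067, to 2068-08-09 in 2068).
680 ÷ 7 = 97 full weeks with remainder 1, so 97 more Wednesdays after the first → 98.

98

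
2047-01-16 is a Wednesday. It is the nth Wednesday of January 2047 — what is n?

Day 16 falls in week ⌈16/7⌉ of the month.
Days 1–7 hold the 1st Wednesday, 8–14 the 2nd, 15–21 the 3rd, 22–28 the 4th, 29–31 the 5th.
16 is in the range for the 3rd.

3rd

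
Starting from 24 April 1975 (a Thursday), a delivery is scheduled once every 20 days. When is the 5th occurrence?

13 July 1975

The 5th occurrence is 4 intervals after the first: 4 × 20 = 80 days after 24 April 1975.
April has 30 days — 6 days to the end of April leaves 74.
May has 31 days (43 left).
June has 30 days (13 left).
13 days into July → 13 July 1975.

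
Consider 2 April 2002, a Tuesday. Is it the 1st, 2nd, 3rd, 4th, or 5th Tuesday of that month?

1st

Day 2 falls in week ⌈2/7⌉ of the month.
Days 1–7 hold the 1st Tuesday, 8–14 the 2nd, 15–21 the 3rd, 22–28 the 4th, 29–31 the 5th.
2 is in the range for the 1st.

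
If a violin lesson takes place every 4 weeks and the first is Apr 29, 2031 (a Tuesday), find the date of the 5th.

The 5th occurrence is 4 intervals after the first: 4 × 28 = 112 days after Apr 29, 2031.
Apr has 30 days — 1 day to the end of Apr leaves 111.
May has 31 days (80 left).
Jun has 30 days (50 left).
Jul has 31 days (19 left).
19 days into Aug → Aug 19, 2031.

Aug 19, 2031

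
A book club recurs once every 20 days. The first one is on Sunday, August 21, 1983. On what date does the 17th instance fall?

July 6, 1984

The 17th occurrence is 16 intervals after the first: 16 × 20 = 320 days after August 21, 1983.
August has 31 days — 10 days to the end of August leaves 310.
September has 30 days (280 left).
October has 31 days (249 left).
November has 30 days (219 left).
December has 31 days (188 left).
January has 31 days (157 left).
February has 29 days (128 left).
March has 31 days (97 left).
April has 30 days (67 left).
May has 31 days (36 left).
June has 30 days (6 left).
6 days into July → July 6, 1984.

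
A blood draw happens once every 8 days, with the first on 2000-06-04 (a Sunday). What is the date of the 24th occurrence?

The 24th occurrence is 23 intervals after the first: 23 × 8 = 184 days after 2000-06-04.
June has 30 days — 26 days to the end of June leaves 158.
July has 31 days (127 left).
August has 31 days (96 left).
September has 30 days (66 left).
October has 31 days (35 left).
November has 30 days (5 left).
5 days into December → 2000-12-05.

2000-12-05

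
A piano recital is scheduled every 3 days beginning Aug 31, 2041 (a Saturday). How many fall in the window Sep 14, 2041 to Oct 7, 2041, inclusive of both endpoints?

8

Occurrences land 3·i days after Aug 31, 2041 for i = 0, 1, 2, …
Sep 14, 2041 is 14 days after the start; 14 ÷ 3 = 4 remainder 2; since the remainder is 2, round up to i = 5. First occurrence in the window: #6 on Sep 15, 2041 (5×3 = 15 days in).
Oct 7, 2041 is 37 days after the start; 37 ÷ 3 = 12 remainder 1. Last occurrence in the window: #13 on Oct 6, 2041.
Occurrences #6 through #13: 8 in total.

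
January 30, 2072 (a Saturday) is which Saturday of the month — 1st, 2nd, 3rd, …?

5th

Day 30 falls in week ⌈30/7⌉ of the month.
Days 1–7 hold the 1st Saturday, 8–14 the 2nd, 15–21 the 3rd, 22–28 the 4th, 29–31 the 5th.
30 is in the range for the 5th.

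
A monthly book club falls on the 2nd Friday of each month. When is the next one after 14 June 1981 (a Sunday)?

10 July 1981

June 1981 starts on a Monday; its first Friday is the 5th, so the 2nd Friday is the 12th — 12 June 1981.
That is not after 14 June 1981, so look at July 1981.
July 1981 starts on a Wednesday; its first Friday is the 3rd, so the 2nd Friday is the 10th — 10 July 1981.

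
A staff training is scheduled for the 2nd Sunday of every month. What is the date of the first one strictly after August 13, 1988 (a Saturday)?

August 14, 1988

August 1988 starts on a Monday; its first Sunday is the 7th, so the 2nd Sunday is the 14th — August 14, 1988.
August 14, 1988 is after August 13, 1988, so that is the next one.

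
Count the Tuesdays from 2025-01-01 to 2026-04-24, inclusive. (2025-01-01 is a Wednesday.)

2025-01-01 is a Wednesday; the first Tuesday on or after it is 2025-01-07 (6 days later).
From 2025-01-07 to 2026-04-24: 358 + 114 = 472 days (rest of 2025, to 2026-04-24 in 2026).
472 ÷ 7 = 67 full weeks with remainder 3, so 67 more Tuesdays after the first → 68.

68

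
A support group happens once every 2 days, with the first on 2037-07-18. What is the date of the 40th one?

2037-10-04

The 40th occurrence is 39 intervals after the first: 39 × 2 = 78 days after 2037-07-18.
July has 31 days — 13 days to the end of July leaves 65.
August has 31 days (34 left).
September has 30 days (4 left).
4 days into October → 2037-10-04.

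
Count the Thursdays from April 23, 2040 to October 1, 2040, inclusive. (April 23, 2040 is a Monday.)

April 23, 2040 is a Monday; the first Thursday on or after it is April 26, 2040 (3 days later).
From April 26, 2040 to October 1, 2040: 4 + 31 + 30 + 31 + 31 + 30 + 1 = 158 days (rest of April, May, June, July, August, September, October).
158 ÷ 7 = 22 full weeks with remainder 4, so 22 more Thursdays after the first → 23.

23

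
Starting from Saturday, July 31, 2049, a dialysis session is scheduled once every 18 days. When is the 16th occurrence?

April 27, 2050

The 16th occurrence is 15 intervals after the first: 15 × 18 = 270 days after July 31, 2049.
July has 31 days — 0 days to the end of July leaves 270.
August has 31 days (239 left).
September has 30 days (209 left).
October has 31 days (178 left).
November has 30 days (148 left).
December has 31 days (117 left).
January has 31 days (86 left).
February has 28 days (58 left).
March has 31 days (27 left).
27 days into April → April 27, 2050.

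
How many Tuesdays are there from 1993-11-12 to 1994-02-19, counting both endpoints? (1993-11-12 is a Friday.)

1993-11-12 is a Friday; the first Tuesday on or after it is 1993-11-16 (4 days later).
From 1993-11-16 to 1994-02-19: 14 + 31 + 31 + 19 = 95 days (rest of November, December, January, February).
95 ÷ 7 = 13 full weeks with remainder 4, so 13 more Tuesdays after the first → 14.

14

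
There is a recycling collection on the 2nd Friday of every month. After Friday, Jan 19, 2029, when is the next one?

Feb 9, 2029

Jan 2029 starts on a Monday; its first Friday is the 5th, so the 2nd Friday is the 12th — Jan 12, 2029.
That is not after Jan 19, 2029, so look at Feb 2029.
Feb 2029 starts on a Thursday; its first Friday is the 2nd, so the 2nd Friday is the 9th — Feb 9, 2029.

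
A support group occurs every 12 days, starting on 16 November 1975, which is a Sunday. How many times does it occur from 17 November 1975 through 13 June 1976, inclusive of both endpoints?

17

Occurrences land 12·i days after 16 November 1975 for i = 0, 1, 2, …
17 November 1975 is 1 day after the start; 1 ÷ 12 = 0 remainder 1; since the remainder is 1, round up to i = 1. First occurrence in the window: #2 on 28 November 1975 (1×12 = 12 days in).
13 June 1976 is 210 days after the start; 210 ÷ 12 = 17 remainder 6. Last occurrence in the window: #18 on 7 June 1976.
Occurrences #2 through #18: 17 in total.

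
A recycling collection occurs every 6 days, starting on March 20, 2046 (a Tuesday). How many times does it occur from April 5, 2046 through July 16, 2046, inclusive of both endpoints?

17

Occurrences land 6·i days after March 20, 2046 for i = 0, 1, 2, …
April 5, 2046 is 16 days after the start; 16 ÷ 6 = 2 remainder 4; since the remainder is 4, round up to i = 3. First occurrence in the window: #4 on April 7, 2046 (3×6 = 18 days in).
July 16, 2046 is 118 days after the start; 118 ÷ 6 = 19 remainder 4. Last occurrence in the window: #20 on July 12, 2046.
Occurrences #4 through #20: 17 in total.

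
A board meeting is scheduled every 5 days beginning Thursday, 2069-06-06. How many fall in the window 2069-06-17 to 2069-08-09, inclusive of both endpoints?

10

Occurrences land 5·i days after 2069-06-06 for i = 0, 1, 2, …
2069-06-17 is 11 days after the start; 11 ÷ 5 = 2 remainder 1; since the remainder is 1, round up to i = 3. First occurrence in the window: #4 on 2069-06-21 (3×5 = 15 days in).
2069-08-09 is 64 days after the start; 64 ÷ 5 = 12 remainder 4. Last occurrence in the window: #13 on 2069-08-05.
Occurrences #4 through #13: 10 in total.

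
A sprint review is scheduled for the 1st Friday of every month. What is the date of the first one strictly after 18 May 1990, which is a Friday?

May 1990 starts on a Tuesday, so its 1st Friday is 4 May 1990 (3 days in).
That is not after 18 May 1990, so look at June 1990.
June 1990 starts on a Friday, so its 1st Friday is 1 June 1990.

1 June 1990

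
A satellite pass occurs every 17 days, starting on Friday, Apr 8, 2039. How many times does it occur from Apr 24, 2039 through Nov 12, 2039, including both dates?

12

Occurrences land 17·i days after Apr 8, 2039 for i = 0, 1, 2, …
Apr 24, 2039 is 16 days after the start; 16 ÷ 17 = 0 remainder 16; since the remainder is 16, round up to i = 1. First occurrence in the window: #2 on Apr 25, 2039 (1×17 = 17 days in).
Nov 12, 2039 is 218 days after the start; 218 ÷ 17 = 12 remainder 14. Last occurrence in the window: #13 on Oct 29, 2039.
Occurrences #2 through #13: 12 in total.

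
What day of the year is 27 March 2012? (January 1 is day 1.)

Days in months before March: 31 + 29 = 60.
Plus 27 days into March → day 87.

87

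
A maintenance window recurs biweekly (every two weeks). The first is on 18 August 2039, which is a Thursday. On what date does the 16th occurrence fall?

15 March 2040

The 16th occurrence is 15 intervals after the first: 15 × 14 = 210 days after 18 August 2039.
August has 31 days — 13 days to the end of August leaves 197.
September has 30 days (167 left).
October has 31 days (136 left).
November has 30 days (106 left).
December has 31 days (75 left).
January has 31 days (44 left).
February has 29 days (15 left).
15 days into March → 15 March 2040.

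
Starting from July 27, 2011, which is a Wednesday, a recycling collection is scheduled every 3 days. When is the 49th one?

The 49th occurrence is 48 intervals after the first: 48 × 3 = 144 days after July 27, 2011.
July has 31 days — 4 days to the end of July leaves 140.
August has 31 days (109 left).
September has 30 days (79 left).
October has 31 days (48 left).
November has 30 days (18 left).
18 days into December → December 18, 2011.

December 18, 2011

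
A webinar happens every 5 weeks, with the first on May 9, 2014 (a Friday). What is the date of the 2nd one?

The 2nd occurrence is 1 interval after the first: 1 × 35 = 35 days after May 9, 2014.
May has 31 days — 22 days to the end of May leaves 13.
13 days into June → June 13, 2014.

June 13, 2014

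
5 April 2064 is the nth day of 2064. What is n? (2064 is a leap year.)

96

Days in months before April: 31 + 29 + 31 = 91.
Plus 5 days into April → day 96.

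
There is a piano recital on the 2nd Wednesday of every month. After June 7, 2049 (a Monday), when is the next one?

June 9, 2049

June 2049 starts on a Tuesday; its first Wednesday is the 2nd, so the 2nd Wednesday is the 9th — June 9, 2049.
June 9, 2049 is after June 7, 2049, so that is the next one.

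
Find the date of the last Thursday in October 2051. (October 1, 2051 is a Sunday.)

26 October 2051

October 2051 begins on a Sunday, so the first Thursday is October 5 (4 days later).
October 2051 has 31 days. Adding weeks: 5, 12, 19, 26 — the last one ≤ 31 is the 26th.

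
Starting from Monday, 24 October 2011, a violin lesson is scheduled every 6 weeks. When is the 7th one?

2 July 2012

The 7th occurrence is 6 intervals after the first: 6 × 42 = 252 days after 24 October 2011.
October has 31 days — 7 days to the end of October leaves 245.
November has 30 days (215 left).
December has 31 days (184 left).
January has 31 days (153 left).
February has 29 days (124 left).
March has 31 days (93 left).
April has 30 days (63 left).
May has 31 days (32 left).
June has 30 days (2 left).
2 days into July → 2 July 2012.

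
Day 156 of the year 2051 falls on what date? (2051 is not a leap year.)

June 5, 2051

January has 31 days (156 − 31 = 125 remain).
February has 28 days (125 − 28 = 97 remain).
March has 31 days (97 − 31 = 66 remain).
April has 30 days (66 − 30 = 36 remain).
May has 31 days (36 − 31 = 5 remain).
5 into June → June 5.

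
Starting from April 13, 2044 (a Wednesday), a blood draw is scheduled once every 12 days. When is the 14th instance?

September 16, 2044

The 14th occurrence is 13 intervals after the first: 13 × 12 = 156 days after April 13, 2044.
April has 30 days — 17 days to the end of April leaves 139.
May has 31 days (108 left).
June has 30 days (78 left).
July has 31 days (47 left).
August has 31 days (16 left).
16 days into September → September 16, 2044.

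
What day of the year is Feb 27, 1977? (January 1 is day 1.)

Days in months before Feb: 31 = 31.
Plus 27 days into Feb → day 58.

58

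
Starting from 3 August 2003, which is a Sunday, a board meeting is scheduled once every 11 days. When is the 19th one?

The 19th occurrence is 18 intervals after the first: 18 × 11 = 198 days after 3 August 2003.
August has 31 days — 28 days to the end of August leaves 170.
September has 30 days (140 left).
October has 31 days (109 left).
November has 30 days (79 left).
December has 31 days (48 left).
January has 31 days (17 left).
17 days into February → 17 February 2004.

17 February 2004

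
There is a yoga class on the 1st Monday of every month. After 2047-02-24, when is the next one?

2047-03-04

February 2047 starts on a Friday, so its 1st Monday is 2047-02-04 (3 days in).
That is not after 2047-02-24, so look at March 2047.
March 2047 starts on a Friday, so its 1st Monday is 2047-03-04 (3 days in).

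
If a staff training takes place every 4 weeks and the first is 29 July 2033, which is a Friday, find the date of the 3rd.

The 3rd occurrence is 2 intervals after the first: 2 × 28 = 56 days after 29 July 2033.
July has 31 days — 2 days to the end of July leaves 54.
August has 31 days (23 left).
23 days into September → 23 September 2033.

23 September 2033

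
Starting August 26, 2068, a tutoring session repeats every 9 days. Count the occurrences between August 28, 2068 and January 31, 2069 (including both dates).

17

Occurrences land 9·i days after August 26, 2068 for i = 0, 1, 2, …
August 28, 2068 is 2 days after the start; 2 ÷ 9 = 0 remainder 2; since the remainder is 2, round up to i = 1. First occurrence in the window: #2 on September 4, 2068 (1×9 = 9 days in).
January 31, 2069 is 158 days after the start; 158 ÷ 9 = 17 remainder 5. Last occurrence in the window: #18 on January 26, 2069.
Occurrences #2 through #18: 17 in total.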